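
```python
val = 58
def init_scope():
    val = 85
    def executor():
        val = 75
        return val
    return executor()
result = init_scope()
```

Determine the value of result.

Step 1: Three scopes define val: global (58), init_scope (85), executor (75).
Step 2: executor() has its own local val = 75, which shadows both enclosing and global.
Step 3: result = 75 (local wins in LEGB)

The answer is 75.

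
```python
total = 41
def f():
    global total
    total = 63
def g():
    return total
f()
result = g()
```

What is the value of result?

Step 1: total = 41.
Step 2: f() sets global total = 63.
Step 3: g() reads global total = 63. result = 63

The answer is 63.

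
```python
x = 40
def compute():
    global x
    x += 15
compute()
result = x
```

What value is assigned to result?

Step 1: x = 40 globally.
Step 2: compute() modifies global x: x += 15 = 55.
Step 3: result = 55

The answer is 55.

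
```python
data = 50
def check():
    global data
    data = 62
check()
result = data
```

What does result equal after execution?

Step 1: data = 50 globally.
Step 2: check() declares global data and sets it to 62.
Step 3: After check(), global data = 62. result = 62

The answer is 62.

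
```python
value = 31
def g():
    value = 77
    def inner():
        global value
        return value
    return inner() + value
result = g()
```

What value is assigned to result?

Step 1: Global value = 31. g() shadows with local value = 77.
Step 2: inner() uses global keyword, so inner() returns global value = 31.
Step 3: g() returns 31 + 77 = 108

The answer is 108.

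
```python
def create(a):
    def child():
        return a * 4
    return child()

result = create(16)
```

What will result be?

Step 1: create(16) binds parameter a = 16.
Step 2: child() accesses a = 16 from enclosing scope.
Step 3: result = 16 * 4 = 64

The answer is 64.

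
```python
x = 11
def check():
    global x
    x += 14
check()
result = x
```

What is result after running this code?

Step 1: x = 11 globally.
Step 2: check() modifies global x: x += 14 = 25.
Step 3: result = 25

The answer is 25.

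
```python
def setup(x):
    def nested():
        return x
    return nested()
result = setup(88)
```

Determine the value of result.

Step 1: setup(88) binds parameter x = 88.
Step 2: nested() looks up x in enclosing scope and finds the parameter x = 88.
Step 3: result = 88

The answer is 88.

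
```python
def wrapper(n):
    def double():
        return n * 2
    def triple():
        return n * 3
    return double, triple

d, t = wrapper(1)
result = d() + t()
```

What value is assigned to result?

Step 1: Both closures capture the same n = 1.
Step 2: d() = 1 * 2 = 2, t() = 1 * 3 = 3.
Step 3: result = 2 + 3 = 5

The answer is 5.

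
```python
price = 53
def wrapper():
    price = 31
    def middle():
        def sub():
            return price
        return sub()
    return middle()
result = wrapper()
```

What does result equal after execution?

Step 1: wrapper() defines price = 31. middle() and sub() have no local price.
Step 2: sub() checks local (none), enclosing middle() (none), enclosing wrapper() and finds price = 31.
Step 3: result = 31

The answer is 31.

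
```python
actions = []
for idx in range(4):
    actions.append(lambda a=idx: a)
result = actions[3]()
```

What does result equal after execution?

Step 1: Default argument a=idx captures idx's value at each iteration.
Step 2: actions[3] captured a = 3 when idx was 3.
Step 3: result = 3

The answer is 3.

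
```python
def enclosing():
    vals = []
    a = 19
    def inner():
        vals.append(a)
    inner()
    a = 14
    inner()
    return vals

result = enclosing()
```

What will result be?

Step 1: a = 19. inner() appends current a to vals.
Step 2: First inner(): appends 19. Then a = 14.
Step 3: Second inner(): appends 14 (closure sees updated a). result = [19, 14]

The answer is [19, 14].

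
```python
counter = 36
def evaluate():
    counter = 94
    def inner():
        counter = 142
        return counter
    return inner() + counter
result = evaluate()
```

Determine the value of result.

Step 1: evaluate() has local counter = 94. inner() has local counter = 142.
Step 2: inner() returns its local counter = 142.
Step 3: evaluate() returns 142 + its own counter (94) = 236

The answer is 236.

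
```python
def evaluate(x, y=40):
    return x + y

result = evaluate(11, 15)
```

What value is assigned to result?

Step 1: evaluate(11, 15) overrides default y with 15.
Step 2: Returns 11 + 15 = 26.
Step 3: result = 26

The answer is 26.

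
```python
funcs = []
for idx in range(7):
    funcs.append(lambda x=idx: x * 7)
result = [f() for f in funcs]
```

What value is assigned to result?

Step 1: Default arg x=idx captures idx at each iteration.
Step 2: funcs[k] has x defaulting to k, returns k * 7.
Step 3: result = [0, 7, 14, 21, 28, 35, 42]

The answer is [0, 7, 14, 21, 28, 35, 42].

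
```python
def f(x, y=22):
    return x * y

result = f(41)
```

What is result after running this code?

Step 1: f(41) uses default y = 22.
Step 2: Returns 41 * 22 = 902.
Step 3: result = 902

The answer is 902.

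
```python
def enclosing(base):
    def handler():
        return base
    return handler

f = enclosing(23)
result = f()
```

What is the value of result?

Step 1: enclosing(23) creates closure capturing base = 23.
Step 2: f() returns the captured base = 23.
Step 3: result = 23

The answer is 23.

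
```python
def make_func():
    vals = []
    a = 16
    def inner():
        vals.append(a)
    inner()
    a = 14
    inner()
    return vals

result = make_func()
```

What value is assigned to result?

Step 1: a = 16. inner() appends current a to vals.
Step 2: First inner(): appends 16. Then a = 14.
Step 3: Second inner(): appends 14 (closure sees updated a). result = [16, 14]

The answer is [16, 14].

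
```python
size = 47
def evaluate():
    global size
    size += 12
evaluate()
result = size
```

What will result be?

Step 1: size = 47 globally.
Step 2: evaluate() modifies global size: size += 12 = 59.
Step 3: result = 59

The answer is 59.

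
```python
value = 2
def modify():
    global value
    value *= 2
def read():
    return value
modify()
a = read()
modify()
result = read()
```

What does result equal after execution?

Step 1: value = 2.
Step 2: First modify(): value = 2 * 2 = 4.
Step 3: Second modify(): value = 4 * 2 = 8.
Step 4: read() returns 8

The answer is 8.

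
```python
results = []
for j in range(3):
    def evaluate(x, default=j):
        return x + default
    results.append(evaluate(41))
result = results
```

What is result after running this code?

Step 1: Default argument default=j is evaluated at function definition time.
Step 2: Each iteration creates evaluate with default = current j value.
Step 3: evaluate(41) returns 41 + default. results = [41, 42, 43]

The answer is [41, 42, 43].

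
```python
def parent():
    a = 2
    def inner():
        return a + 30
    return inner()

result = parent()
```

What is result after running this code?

Step 1: parent() defines a = 2.
Step 2: inner() reads a = 2 from enclosing scope, returns 2 + 30 = 32.
Step 3: result = 32

The answer is 32.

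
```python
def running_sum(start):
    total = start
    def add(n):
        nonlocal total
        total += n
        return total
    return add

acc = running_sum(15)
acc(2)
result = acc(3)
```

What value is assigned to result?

Step 1: running_sum(15) creates closure with total = 15.
Step 2: First acc(2): total = 15 + 2 = 17.
Step 3: Second acc(3): total = 17 + 3 = 20. result = 20

The answer is 20.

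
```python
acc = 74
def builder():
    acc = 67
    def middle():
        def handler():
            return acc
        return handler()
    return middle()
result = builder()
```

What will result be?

Step 1: builder() defines acc = 67. middle() and handler() have no local acc.
Step 2: handler() checks local (none), enclosing middle() (none), enclosing builder() and finds acc = 67.
Step 3: result = 67

The answer is 67.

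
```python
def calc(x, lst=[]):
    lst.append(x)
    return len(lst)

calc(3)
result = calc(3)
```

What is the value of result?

Step 1: Mutable default list persists between calls.
Step 2: First call: lst = [3], len = 1. Second call: lst = [3, 3], len = 2.
Step 3: result = 2

The answer is 2.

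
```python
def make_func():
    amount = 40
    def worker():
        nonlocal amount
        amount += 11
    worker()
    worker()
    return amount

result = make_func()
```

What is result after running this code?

Step 1: amount starts at 40.
Step 2: worker() is called 2 times, each adding 11.
Step 3: amount = 40 + 11 * 2 = 62

The answer is 62.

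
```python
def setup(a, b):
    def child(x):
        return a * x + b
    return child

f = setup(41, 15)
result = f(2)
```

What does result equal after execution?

Step 1: setup(41, 15) captures a = 41, b = 15.
Step 2: f(2) computes 41 * 2 + 15 = 97.
Step 3: result = 97

The answer is 97.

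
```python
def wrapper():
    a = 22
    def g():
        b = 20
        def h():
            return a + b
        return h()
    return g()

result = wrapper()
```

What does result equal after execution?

Step 1: wrapper() defines a = 22. g() defines b = 20.
Step 2: h() accesses both from enclosing scopes: a = 22, b = 20.
Step 3: result = 22 + 20 = 42

The answer is 42.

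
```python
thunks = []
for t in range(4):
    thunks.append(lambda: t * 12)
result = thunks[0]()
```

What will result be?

Step 1: All lambdas reference the same variable t (late binding).
Step 2: After the loop, t = 3. Every lambda returns t * 12.
Step 3: thunks[0]() = 3 * 12 = 36

The answer is 36.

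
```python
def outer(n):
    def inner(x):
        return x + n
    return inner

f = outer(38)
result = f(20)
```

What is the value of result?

Step 1: outer(38) creates a closure that captures n = 38.
Step 2: f(20) calls the closure with x = 20, returning 20 + 38 = 58.
Step 3: result = 58

The answer is 58.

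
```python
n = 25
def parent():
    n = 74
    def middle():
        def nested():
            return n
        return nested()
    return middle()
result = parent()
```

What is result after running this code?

Step 1: parent() defines n = 74. middle() and nested() have no local n.
Step 2: nested() checks local (none), enclosing middle() (none), enclosing parent() and finds n = 74.
Step 3: result = 74

The answer is 74.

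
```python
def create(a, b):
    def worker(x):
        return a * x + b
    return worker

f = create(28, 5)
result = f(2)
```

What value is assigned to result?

Step 1: create(28, 5) captures a = 28, b = 5.
Step 2: f(2) computes 28 * 2 + 5 = 61.
Step 3: result = 61

The answer is 61.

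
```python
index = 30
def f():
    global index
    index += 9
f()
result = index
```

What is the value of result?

Step 1: index = 30 globally.
Step 2: f() modifies global index: index += 9 = 39.
Step 3: result = 39

The answer is 39.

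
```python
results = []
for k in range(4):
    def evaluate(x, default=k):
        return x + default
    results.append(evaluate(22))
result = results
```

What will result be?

Step 1: Default argument default=k is evaluated at function definition time.
Step 2: Each iteration creates evaluate with default = current k value.
Step 3: evaluate(22) returns 22 + default. results = [22, 23, 24, 25]

The answer is [22, 23, 24, 25].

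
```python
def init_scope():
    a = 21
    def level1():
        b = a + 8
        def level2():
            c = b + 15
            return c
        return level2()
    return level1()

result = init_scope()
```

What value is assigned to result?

Step 1: a = 21. b = a + 8 = 29.
Step 2: c = b + 15 = 29 + 15 = 44.
Step 3: result = 44

The answer is 44.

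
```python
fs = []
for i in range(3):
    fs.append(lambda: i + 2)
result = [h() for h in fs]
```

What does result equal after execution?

Step 1: All lambdas capture i by reference. After the loop, i = 2.
Step 2: Each call returns 2 + 2 = 4.
Step 3: result = [4, 4, 4]

The answer is [4, 4, 4].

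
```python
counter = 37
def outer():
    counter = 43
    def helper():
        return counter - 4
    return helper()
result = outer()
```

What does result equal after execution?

Step 1: outer() shadows global counter with counter = 43.
Step 2: helper() finds counter = 43 in enclosing scope, computes 43 - 4 = 39.
Step 3: result = 39

The answer is 39.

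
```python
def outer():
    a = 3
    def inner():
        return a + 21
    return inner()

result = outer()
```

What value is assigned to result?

Step 1: outer() defines a = 3.
Step 2: inner() reads a = 3 from enclosing scope, returns 3 + 21 = 24.
Step 3: result = 24

The answer is 24.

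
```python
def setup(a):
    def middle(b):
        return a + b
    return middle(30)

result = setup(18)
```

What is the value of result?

Step 1: setup(18) passes a = 18.
Step 2: middle(30) has b = 30, reads a = 18 from enclosing.
Step 3: result = 18 + 30 = 48

The answer is 48.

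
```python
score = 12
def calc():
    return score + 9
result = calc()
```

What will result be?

Step 1: score = 12 is defined globally.
Step 2: calc() looks up score from global scope = 12, then computes 12 + 9 = 21.
Step 3: result = 21

The answer is 21.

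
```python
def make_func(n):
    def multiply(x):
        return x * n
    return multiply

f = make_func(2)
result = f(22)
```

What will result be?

Step 1: make_func(2) returns multiply closure with n = 2.
Step 2: f(22) computes 22 * 2 = 44.
Step 3: result = 44

The answer is 44.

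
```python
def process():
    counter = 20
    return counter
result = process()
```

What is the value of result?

Step 1: process() defines counter = 20 in its local scope.
Step 2: return counter finds the local variable counter = 20.
Step 3: result = 20

The answer is 20.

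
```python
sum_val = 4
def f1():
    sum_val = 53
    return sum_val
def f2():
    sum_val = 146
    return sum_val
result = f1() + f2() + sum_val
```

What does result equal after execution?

Step 1: Each function shadows global sum_val with its own local.
Step 2: f1() returns 53, f2() returns 146.
Step 3: Global sum_val = 4 is unchanged. result = 53 + 146 + 4 = 203

The answer is 203.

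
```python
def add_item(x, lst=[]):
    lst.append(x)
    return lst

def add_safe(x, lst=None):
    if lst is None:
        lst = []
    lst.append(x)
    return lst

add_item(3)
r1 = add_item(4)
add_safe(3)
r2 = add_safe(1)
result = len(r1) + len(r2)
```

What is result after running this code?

Step 1: add_item shares mutable default: after 2 calls, lst = [3, 4], len = 2.
Step 2: add_safe creates fresh list each time: r2 = [1], len = 1.
Step 3: result = 2 + 1 = 3

The answer is 3.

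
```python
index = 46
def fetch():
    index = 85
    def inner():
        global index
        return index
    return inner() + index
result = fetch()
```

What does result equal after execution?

Step 1: Global index = 46. fetch() shadows with local index = 85.
Step 2: inner() uses global keyword, so inner() returns global index = 46.
Step 3: fetch() returns 46 + 85 = 131

The answer is 131.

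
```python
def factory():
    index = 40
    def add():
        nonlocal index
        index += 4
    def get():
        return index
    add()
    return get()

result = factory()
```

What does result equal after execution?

Step 1: index = 40. add() modifies it via nonlocal, get() reads it.
Step 2: add() makes index = 40 + 4 = 44.
Step 3: get() returns 44. result = 44

The answer is 44.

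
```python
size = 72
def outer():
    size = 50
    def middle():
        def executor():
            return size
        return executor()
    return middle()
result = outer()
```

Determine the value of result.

Step 1: outer() defines size = 50. middle() and executor() have no local size.
Step 2: executor() checks local (none), enclosing middle() (none), enclosing outer() and finds size = 50.
Step 3: result = 50

The answer is 50.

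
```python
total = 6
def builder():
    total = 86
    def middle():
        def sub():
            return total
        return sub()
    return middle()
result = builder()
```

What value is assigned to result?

Step 1: builder() defines total = 86. middle() and sub() have no local total.
Step 2: sub() checks local (none), enclosing middle() (none), enclosing builder() and finds total = 86.
Step 3: result = 86

The answer is 86.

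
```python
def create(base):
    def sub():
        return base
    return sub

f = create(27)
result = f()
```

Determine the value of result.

Step 1: create(27) creates closure capturing base = 27.
Step 2: f() returns the captured base = 27.
Step 3: result = 27

The answer is 27.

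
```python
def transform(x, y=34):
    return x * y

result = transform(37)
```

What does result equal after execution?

Step 1: transform(37) uses default y = 34.
Step 2: Returns 37 * 34 = 1258.
Step 3: result = 1258

The answer is 1258.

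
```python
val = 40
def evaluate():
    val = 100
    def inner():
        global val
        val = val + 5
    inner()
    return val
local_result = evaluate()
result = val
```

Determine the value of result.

Step 1: Global val = 40. evaluate() creates local val = 100.
Step 2: inner() declares global val and adds 5: global val = 40 + 5 = 45.
Step 3: evaluate() returns its local val = 100 (unaffected by inner).
Step 4: result = global val = 45

The answer is 45.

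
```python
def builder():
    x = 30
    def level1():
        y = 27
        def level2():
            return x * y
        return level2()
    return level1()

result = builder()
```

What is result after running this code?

Step 1: x = 30 in builder. y = 27 in level1.
Step 2: level2() reads x = 30 and y = 27 from enclosing scopes.
Step 3: result = 30 * 27 = 810

The answer is 810.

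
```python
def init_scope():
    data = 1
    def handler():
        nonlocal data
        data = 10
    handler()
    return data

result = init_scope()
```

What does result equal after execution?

Step 1: init_scope() sets data = 1.
Step 2: handler() uses nonlocal to reassign data = 10.
Step 3: result = 10

The answer is 10.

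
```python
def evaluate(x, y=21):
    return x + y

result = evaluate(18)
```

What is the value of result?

Step 1: evaluate(18) uses default y = 21.
Step 2: Returns 18 + 21 = 39.
Step 3: result = 39

The answer is 39.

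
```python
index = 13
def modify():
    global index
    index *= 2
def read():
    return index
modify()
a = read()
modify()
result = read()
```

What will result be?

Step 1: index = 13.
Step 2: First modify(): index = 13 * 2 = 26.
Step 3: Second modify(): index = 26 * 2 = 52.
Step 4: read() returns 52

The answer is 52.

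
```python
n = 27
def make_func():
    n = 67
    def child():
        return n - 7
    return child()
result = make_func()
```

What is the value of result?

Step 1: make_func() shadows global n with n = 67.
Step 2: child() finds n = 67 in enclosing scope, computes 67 - 7 = 60.
Step 3: result = 60

The answer is 60.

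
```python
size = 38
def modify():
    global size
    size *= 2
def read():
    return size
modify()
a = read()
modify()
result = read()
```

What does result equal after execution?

Step 1: size = 38.
Step 2: First modify(): size = 38 * 2 = 76.
Step 3: Second modify(): size = 76 * 2 = 152.
Step 4: read() returns 152

The answer is 152.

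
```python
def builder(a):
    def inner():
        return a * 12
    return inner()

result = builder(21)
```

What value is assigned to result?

Step 1: builder(21) binds parameter a = 21.
Step 2: inner() accesses a = 21 from enclosing scope.
Step 3: result = 21 * 12 = 252

The answer is 252.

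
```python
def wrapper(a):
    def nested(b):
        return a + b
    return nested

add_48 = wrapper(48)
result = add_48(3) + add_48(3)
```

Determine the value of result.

Step 1: add_48 captures a = 48.
Step 2: add_48(3) = 48 + 3 = 51, called twice.
Step 3: result = 51 + 51 = 102

The answer is 102.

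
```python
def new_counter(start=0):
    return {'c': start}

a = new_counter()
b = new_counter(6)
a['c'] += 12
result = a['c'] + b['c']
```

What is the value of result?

Step 1: new_counter() returns a new dict each call (immutable default 0).
Step 2: a = {'c': 0}, b = {'c': 6}.
Step 3: a['c'] += 12 = 12. result = 12 + 6 = 18

The answer is 18.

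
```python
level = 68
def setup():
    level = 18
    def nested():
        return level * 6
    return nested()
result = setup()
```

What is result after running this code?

Step 1: setup() shadows global level with level = 18.
Step 2: nested() finds level = 18 in enclosing scope, computes 18 * 6 = 108.
Step 3: result = 108

The answer is 108.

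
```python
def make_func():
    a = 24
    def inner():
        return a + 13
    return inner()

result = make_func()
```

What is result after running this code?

Step 1: make_func() defines a = 24.
Step 2: inner() reads a = 24 from enclosing scope, returns 24 + 13 = 37.
Step 3: result = 37

The answer is 37.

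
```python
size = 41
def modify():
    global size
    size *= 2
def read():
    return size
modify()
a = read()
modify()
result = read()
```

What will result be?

Step 1: size = 41.
Step 2: First modify(): size = 41 * 2 = 82.
Step 3: Second modify(): size = 82 * 2 = 164.
Step 4: read() returns 164

The answer is 164.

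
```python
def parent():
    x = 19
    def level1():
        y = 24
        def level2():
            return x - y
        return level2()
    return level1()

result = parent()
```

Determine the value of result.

Step 1: x = 19 in parent. y = 24 in level1.
Step 2: level2() reads x = 19 and y = 24 from enclosing scopes.
Step 3: result = 19 - 24 = -5

The answer is -5.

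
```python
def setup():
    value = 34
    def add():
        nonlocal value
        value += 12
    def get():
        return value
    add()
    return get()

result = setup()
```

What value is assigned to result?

Step 1: value = 34. add() modifies it via nonlocal, get() reads it.
Step 2: add() makes value = 34 + 12 = 46.
Step 3: get() returns 46. result = 46

The answer is 46.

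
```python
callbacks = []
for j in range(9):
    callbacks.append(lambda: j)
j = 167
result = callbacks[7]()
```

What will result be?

Step 1: Lambdas capture the variable j by reference, not by value.
Step 2: After the loop, j is reassigned to 167.
Step 3: callbacks[7]() looks up the current j = 167. result = 167

The answer is 167.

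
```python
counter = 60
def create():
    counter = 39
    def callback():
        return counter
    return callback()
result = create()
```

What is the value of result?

Step 1: counter = 60 globally, but create() defines counter = 39 locally.
Step 2: callback() looks up counter. Not in local scope, so checks enclosing scope (create) and finds counter = 39.
Step 3: result = 39

The answer is 39.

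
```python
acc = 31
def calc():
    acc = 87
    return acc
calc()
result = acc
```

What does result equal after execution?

Step 1: Global acc = 31.
Step 2: calc() creates local acc = 87 (shadow, not modification).
Step 3: After calc() returns, global acc is unchanged. result = 31

The answer is 31.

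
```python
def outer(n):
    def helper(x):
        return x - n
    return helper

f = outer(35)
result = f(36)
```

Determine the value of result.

Step 1: outer(35) creates a closure capturing n = 35.
Step 2: f(36) computes 36 - 35 = 1.
Step 3: result = 1

The answer is 1.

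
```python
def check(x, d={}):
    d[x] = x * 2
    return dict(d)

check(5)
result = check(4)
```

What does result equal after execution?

Step 1: Mutable default dict is shared across calls.
Step 2: First call adds 5: 10. Second call adds 4: 8.
Step 3: result = {5: 10, 4: 8}

The answer is {5: 10, 4: 8}.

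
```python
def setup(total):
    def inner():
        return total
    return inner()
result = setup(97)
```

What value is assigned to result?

Step 1: setup(97) binds parameter total = 97.
Step 2: inner() looks up total in enclosing scope and finds the parameter total = 97.
Step 3: result = 97

The answer is 97.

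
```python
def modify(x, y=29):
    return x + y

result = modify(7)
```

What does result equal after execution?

Step 1: modify(7) uses default y = 29.
Step 2: Returns 7 + 29 = 36.
Step 3: result = 36

The answer is 36.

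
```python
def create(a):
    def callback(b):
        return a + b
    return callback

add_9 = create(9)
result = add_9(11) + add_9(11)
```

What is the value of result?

Step 1: add_9 captures a = 9.
Step 2: add_9(11) = 9 + 11 = 20, called twice.
Step 3: result = 20 + 20 = 40

The answer is 40.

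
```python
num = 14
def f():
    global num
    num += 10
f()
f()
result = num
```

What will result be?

Step 1: num = 14.
Step 2: First f(): num = 14 + 10 = 24.
Step 3: Second f(): num = 24 + 10 = 34. result = 34

The answer is 34.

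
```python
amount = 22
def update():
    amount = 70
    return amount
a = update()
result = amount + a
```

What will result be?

Step 1: Global amount = 22. update() returns local amount = 70.
Step 2: a = 70. Global amount still = 22.
Step 3: result = 22 + 70 = 92

The answer is 92.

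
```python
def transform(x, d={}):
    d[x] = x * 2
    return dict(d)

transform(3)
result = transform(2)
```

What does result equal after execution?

Step 1: Mutable default dict is shared across calls.
Step 2: First call adds 3: 6. Second call adds 2: 4.
Step 3: result = {3: 6, 2: 4}

The answer is {3: 6, 2: 4}.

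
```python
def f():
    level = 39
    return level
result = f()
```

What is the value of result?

Step 1: f() defines level = 39 in its local scope.
Step 2: return level finds the local variable level = 39.
Step 3: result = 39

The answer is 39.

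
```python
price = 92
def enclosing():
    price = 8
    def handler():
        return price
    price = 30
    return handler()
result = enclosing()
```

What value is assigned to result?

Step 1: enclosing() sets price = 8, then later price = 30.
Step 2: handler() is called after price is reassigned to 30. Closures capture variables by reference, not by value.
Step 3: result = 30

The answer is 30.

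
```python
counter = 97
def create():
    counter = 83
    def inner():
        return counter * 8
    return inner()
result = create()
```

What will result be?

Step 1: create() shadows global counter with counter = 83.
Step 2: inner() finds counter = 83 in enclosing scope, computes 83 * 8 = 664.
Step 3: result = 664

The answer is 664.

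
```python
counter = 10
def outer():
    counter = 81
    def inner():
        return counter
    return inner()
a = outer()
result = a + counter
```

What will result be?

Step 1: outer() has local counter = 81. inner() reads from enclosing.
Step 2: outer() returns 81. Global counter = 10 unchanged.
Step 3: result = 81 + 10 = 91

The answer is 91.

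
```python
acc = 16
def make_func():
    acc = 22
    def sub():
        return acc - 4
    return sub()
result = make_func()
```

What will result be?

Step 1: make_func() shadows global acc with acc = 22.
Step 2: sub() finds acc = 22 in enclosing scope, computes 22 - 4 = 18.
Step 3: result = 18

The answer is 18.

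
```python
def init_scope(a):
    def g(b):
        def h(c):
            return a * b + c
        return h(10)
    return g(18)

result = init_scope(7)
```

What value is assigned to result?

Step 1: a = 7, b = 18, c = 10.
Step 2: h() computes a * b + c = 7 * 18 + 10 = 136.
Step 3: result = 136

The answer is 136.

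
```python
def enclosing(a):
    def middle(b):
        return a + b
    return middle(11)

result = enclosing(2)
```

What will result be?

Step 1: enclosing(2) passes a = 2.
Step 2: middle(11) has b = 11, reads a = 2 from enclosing.
Step 3: result = 2 + 11 = 13

The answer is 13.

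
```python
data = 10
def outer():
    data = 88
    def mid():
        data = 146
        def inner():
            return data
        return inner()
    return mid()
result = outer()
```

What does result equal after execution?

Step 1: Three levels of shadowing: global 10, outer 88, mid 146.
Step 2: inner() finds data = 146 in enclosing mid() scope.
Step 3: result = 146

The answer is 146.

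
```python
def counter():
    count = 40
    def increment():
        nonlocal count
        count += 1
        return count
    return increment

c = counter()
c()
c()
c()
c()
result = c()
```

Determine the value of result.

Step 1: counter() creates closure with count = 40.
Step 2: Each c() call increments count via nonlocal. After 5 calls: 40 + 5 = 45.
Step 3: result = 45

The answer is 45.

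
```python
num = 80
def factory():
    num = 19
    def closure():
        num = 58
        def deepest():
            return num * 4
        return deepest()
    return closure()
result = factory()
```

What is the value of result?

Step 1: deepest() looks up num through LEGB: not local, finds num = 58 in enclosing closure().
Step 2: Returns 58 * 4 = 232.
Step 3: result = 232

The answer is 232.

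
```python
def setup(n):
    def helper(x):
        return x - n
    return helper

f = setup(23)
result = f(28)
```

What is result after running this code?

Step 1: setup(23) creates a closure capturing n = 23.
Step 2: f(28) computes 28 - 23 = 5.
Step 3: result = 5

The answer is 5.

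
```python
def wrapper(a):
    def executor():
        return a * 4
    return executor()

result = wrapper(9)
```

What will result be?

Step 1: wrapper(9) binds parameter a = 9.
Step 2: executor() accesses a = 9 from enclosing scope.
Step 3: result = 9 * 4 = 36

The answer is 36.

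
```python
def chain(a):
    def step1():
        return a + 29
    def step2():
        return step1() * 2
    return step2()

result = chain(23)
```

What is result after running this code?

Step 1: chain(23) captures a = 23.
Step 2: step2() calls step1() which returns 23 + 29 = 52.
Step 3: step2() returns 52 * 2 = 104

The answer is 104.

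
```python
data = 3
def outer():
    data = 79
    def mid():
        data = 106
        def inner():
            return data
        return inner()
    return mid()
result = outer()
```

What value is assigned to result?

Step 1: Three levels of shadowing: global 3, outer 79, mid 106.
Step 2: inner() finds data = 106 in enclosing mid() scope.
Step 3: result = 106

The answer is 106.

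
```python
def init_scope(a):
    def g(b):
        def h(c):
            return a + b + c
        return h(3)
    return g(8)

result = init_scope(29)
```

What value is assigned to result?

Step 1: a = 29, b = 8, c = 3 across three nested scopes.
Step 2: h() accesses all three via LEGB rule.
Step 3: result = 29 + 8 + 3 = 40

The answer is 40.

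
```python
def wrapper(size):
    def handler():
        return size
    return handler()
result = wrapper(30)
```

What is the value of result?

Step 1: wrapper(30) binds parameter size = 30.
Step 2: handler() looks up size in enclosing scope and finds the parameter size = 30.
Step 3: result = 30

The answer is 30.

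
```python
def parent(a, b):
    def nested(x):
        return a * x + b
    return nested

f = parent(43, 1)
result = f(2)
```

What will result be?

Step 1: parent(43, 1) captures a = 43, b = 1.
Step 2: f(2) computes 43 * 2 + 1 = 87.
Step 3: result = 87

The answer is 87.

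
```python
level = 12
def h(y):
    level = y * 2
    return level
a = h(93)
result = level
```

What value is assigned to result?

Step 1: Global level = 12.
Step 2: h(93) creates local level = 93 * 2 = 186.
Step 3: Global level unchanged because no global keyword. result = 12

The answer is 12.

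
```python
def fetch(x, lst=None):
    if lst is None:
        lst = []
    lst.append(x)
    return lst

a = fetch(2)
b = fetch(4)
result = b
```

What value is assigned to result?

Step 1: None default with guard creates a NEW list each call.
Step 2: a = [2] (fresh list). b = [4] (another fresh list).
Step 3: result = [4] (this is the fix for mutable default)

The answer is [4].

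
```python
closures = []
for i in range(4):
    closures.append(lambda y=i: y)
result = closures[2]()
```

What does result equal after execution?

Step 1: Default argument y=i captures i's value at each iteration.
Step 2: closures[2] captured y = 2 when i was 2.
Step 3: result = 2

The answer is 2.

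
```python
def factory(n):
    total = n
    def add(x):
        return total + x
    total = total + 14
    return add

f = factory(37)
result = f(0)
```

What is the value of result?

Step 1: factory(37) sets total = 37, then total = 37 + 14 = 51.
Step 2: Closures capture by reference, so add sees total = 51.
Step 3: f(0) returns 51 + 0 = 51

The answer is 51.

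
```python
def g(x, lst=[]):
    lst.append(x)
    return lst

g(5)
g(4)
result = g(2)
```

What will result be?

Step 1: Mutable default argument gotcha! The list [] is created once.
Step 2: Each call appends to the SAME list: [5], [5, 4], [5, 4, 2].
Step 3: result = [5, 4, 2]

The answer is [5, 4, 2].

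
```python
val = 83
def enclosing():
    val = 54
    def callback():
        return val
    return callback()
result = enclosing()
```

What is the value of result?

Step 1: val = 83 globally, but enclosing() defines val = 54 locally.
Step 2: callback() looks up val. Not in local scope, so checks enclosing scope (enclosing) and finds val = 54.
Step 3: result = 54

The answer is 54.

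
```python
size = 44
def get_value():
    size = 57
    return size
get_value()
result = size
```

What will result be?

Step 1: size = 44 globally.
Step 2: get_value() creates a LOCAL size = 57 (no global keyword!).
Step 3: The global size is unchanged. result = 44

The answer is 44.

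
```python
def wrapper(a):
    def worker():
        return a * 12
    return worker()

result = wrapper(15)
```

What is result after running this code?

Step 1: wrapper(15) binds parameter a = 15.
Step 2: worker() accesses a = 15 from enclosing scope.
Step 3: result = 15 * 12 = 180

The answer is 180.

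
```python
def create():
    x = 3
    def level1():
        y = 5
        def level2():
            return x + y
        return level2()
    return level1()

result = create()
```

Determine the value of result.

Step 1: x = 3 in create. y = 5 in level1.
Step 2: level2() reads x = 3 and y = 5 from enclosing scopes.
Step 3: result = 3 + 5 = 8

The answer is 8.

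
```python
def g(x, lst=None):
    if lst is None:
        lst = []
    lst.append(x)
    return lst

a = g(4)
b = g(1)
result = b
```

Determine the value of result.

Step 1: None default with guard creates a NEW list each call.
Step 2: a = [4] (fresh list). b = [1] (another fresh list).
Step 3: result = [1] (this is the fix for mutable default)

The answer is [1].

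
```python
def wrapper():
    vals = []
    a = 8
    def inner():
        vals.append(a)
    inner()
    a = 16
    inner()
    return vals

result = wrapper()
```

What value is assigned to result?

Step 1: a = 8. inner() appends current a to vals.
Step 2: First inner(): appends 8. Then a = 16.
Step 3: Second inner(): appends 16 (closure sees updated a). result = [8, 16]

The answer is [8, 16].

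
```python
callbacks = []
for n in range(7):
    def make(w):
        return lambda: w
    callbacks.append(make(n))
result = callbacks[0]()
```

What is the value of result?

Step 1: make(n) creates a new scope capturing w = n at call time.
Step 2: callbacks[0] = make(0), so its lambda captures w = 0.
Step 3: result = 0 (closure factory fixes late binding)

The answer is 0.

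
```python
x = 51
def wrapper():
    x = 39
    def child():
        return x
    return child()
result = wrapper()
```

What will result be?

Step 1: x = 51 globally, but wrapper() defines x = 39 locally.
Step 2: child() looks up x. Not in local scope, so checks enclosing scope (wrapper) and finds x = 39.
Step 3: result = 39

The answer is 39.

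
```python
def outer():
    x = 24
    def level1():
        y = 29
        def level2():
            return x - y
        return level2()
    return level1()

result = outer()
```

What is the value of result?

Step 1: x = 24 in outer. y = 29 in level1.
Step 2: level2() reads x = 24 and y = 29 from enclosing scopes.
Step 3: result = 24 - 29 = -5

The answer is -5.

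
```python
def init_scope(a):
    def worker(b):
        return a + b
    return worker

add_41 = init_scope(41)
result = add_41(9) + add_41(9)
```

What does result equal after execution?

Step 1: add_41 captures a = 41.
Step 2: add_41(9) = 41 + 9 = 50, called twice.
Step 3: result = 50 + 50 = 100

The answer is 100.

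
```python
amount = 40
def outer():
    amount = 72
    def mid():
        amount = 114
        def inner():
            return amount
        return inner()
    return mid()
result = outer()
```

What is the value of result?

Step 1: Three levels of shadowing: global 40, outer 72, mid 114.
Step 2: inner() finds amount = 114 in enclosing mid() scope.
Step 3: result = 114

The answer is 114.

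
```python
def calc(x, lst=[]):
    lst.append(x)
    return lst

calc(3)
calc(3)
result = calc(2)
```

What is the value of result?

Step 1: Mutable default argument gotcha! The list [] is created once.
Step 2: Each call appends to the SAME list: [3], [3, 3], [3, 3, 2].
Step 3: result = [3, 3, 2]

The answer is [3, 3, 2].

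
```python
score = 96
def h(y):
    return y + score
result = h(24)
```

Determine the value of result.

Step 1: score = 96 is defined globally.
Step 2: h(24) uses parameter y = 24 and looks up score from global scope = 96.
Step 3: result = 24 + 96 = 120

The answer is 120.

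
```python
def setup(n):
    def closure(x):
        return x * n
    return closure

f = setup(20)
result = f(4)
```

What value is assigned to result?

Step 1: setup(20) creates a closure capturing n = 20.
Step 2: f(4) computes 4 * 20 = 80.
Step 3: result = 80

The answer is 80.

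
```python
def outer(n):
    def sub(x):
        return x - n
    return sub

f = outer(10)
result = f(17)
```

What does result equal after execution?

Step 1: outer(10) creates a closure capturing n = 10.
Step 2: f(17) computes 17 - 10 = 7.
Step 3: result = 7

The answer is 7.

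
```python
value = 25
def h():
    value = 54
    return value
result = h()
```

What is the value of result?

Step 1: Global value = 25.
Step 2: h() creates local value = 54, shadowing the global.
Step 3: Returns local value = 54. result = 54

The answer is 54.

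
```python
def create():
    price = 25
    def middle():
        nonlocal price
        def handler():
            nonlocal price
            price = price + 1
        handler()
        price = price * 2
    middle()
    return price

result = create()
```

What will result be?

Step 1: price = 25.
Step 2: handler() adds 1: price = 25 + 1 = 26.
Step 3: middle() doubles: price = 26 * 2 = 52.
Step 4: result = 52

The answer is 52.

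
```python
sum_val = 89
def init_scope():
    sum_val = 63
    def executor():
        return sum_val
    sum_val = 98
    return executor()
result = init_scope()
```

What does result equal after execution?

Step 1: init_scope() sets sum_val = 63, then later sum_val = 98.
Step 2: executor() is called after sum_val is reassigned to 98. Closures capture variables by reference, not by value.
Step 3: result = 98

The answer is 98.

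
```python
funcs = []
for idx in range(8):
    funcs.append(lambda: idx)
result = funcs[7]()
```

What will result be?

Step 1: The loop creates 8 lambdas, all referencing the same variable idx.
Step 2: After the loop, idx = 7 (final value).
Step 3: funcs[7]() looks up idx at call time and finds 7. This is the late binding gotcha. result = 7

The answer is 7.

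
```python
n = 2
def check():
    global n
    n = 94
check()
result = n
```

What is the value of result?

Step 1: n = 2 globally.
Step 2: check() declares global n and sets it to 94.
Step 3: After check(), global n = 94. result = 94

The answer is 94.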